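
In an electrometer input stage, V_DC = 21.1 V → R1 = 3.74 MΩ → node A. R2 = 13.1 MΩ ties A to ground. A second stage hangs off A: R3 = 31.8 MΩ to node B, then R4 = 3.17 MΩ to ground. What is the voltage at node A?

Node A sees R2 in parallel with the series input of stage 2, R3 + R4 = 34.97 MΩ.
Effective lower resistance at A: R2 ‖ 34.97 = 9.530 MΩ.
So V_A = 21.1 × 0.7182 = 15.15 V.

V_A ≈ 15.2 V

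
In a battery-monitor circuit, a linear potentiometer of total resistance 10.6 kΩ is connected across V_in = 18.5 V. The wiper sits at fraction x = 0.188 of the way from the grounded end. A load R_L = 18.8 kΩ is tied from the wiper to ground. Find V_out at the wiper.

V_out ≈ 3.20 V

The pot divides into 8.607 kΩ above the wiper and 1.993 kΩ below.
(x·R_p) ‖ R_L = 1.802 kΩ.
Then V_out = V_in · 1.802/(8.607 + 1.802) = 3.202 V.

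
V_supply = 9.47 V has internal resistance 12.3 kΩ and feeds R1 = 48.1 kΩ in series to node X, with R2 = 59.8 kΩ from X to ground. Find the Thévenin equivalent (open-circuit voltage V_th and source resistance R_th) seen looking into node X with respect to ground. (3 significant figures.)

V_th ≈ 4.71 V, R_th ≈ 30.0 kΩ

R1' = 12.3 + 48.1 = 60.40 kΩ (source resistance + R1).
Open-circuit (no load on X): V_th = V_supply · R2/(R1' + R2) = 9.47 × 59.8/(60.40 + 59.8) = 4.711 V.
With V_supply suppressed (replaced by a short), R_th = R1' ‖ R2 = (60.40 × 59.8)/(60.40 + 59.8) = 30.05 kΩ.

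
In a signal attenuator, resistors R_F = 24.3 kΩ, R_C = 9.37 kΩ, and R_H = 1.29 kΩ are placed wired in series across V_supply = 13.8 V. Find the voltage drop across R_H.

V ≈ 0.509 V

Total series resistance ΣR = 24.3 + 9.37 + 1.29 = 34.96 kΩ.
V = V_supply · R/ΣR = 13.8 × 0.03690 = 0.5092 V.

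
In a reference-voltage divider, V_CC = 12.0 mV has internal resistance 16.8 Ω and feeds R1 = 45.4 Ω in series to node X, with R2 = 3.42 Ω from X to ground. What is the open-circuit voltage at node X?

V_th ≈ 0.625 mV

R1' = 16.8 + 45.4 = 62.20 Ω (source resistance + R1).
Open-circuit (no load on X): V_th = V_CC · R2/(R1' + R2) = 12.0 × 3.42/(62.20 + 3.42) = 0.6254 mV.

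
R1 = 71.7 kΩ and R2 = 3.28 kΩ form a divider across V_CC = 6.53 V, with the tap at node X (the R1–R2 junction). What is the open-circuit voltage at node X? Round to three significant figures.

With X open, the divider is unloaded: V_th = 6.53 × 3.28/74.98 = 0.2857 V.

V_th ≈ 0.286 V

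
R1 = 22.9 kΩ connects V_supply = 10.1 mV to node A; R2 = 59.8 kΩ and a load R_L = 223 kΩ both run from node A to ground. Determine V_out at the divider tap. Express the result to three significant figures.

V_out ≈ 6.80 mV

R2 ‖ R_L = (59.8 × 223)/(59.8 + 223) = 47.15 kΩ.
Then V_out = V_supply · R2'/(R1 + R2') = 10.1 × 47.15/70.05 = 6.798 mV.
(Unloaded it would be 7.30 mV; the load pulls it down.)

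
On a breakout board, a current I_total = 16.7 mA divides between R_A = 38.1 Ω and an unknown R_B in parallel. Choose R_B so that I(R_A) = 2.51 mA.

R_B ≈ 6.74 Ω

In a two-way split, I_A/I_total = R_B/(R_A + R_B).
With f = 0.1503, R_B = R_A · f/(1−f) = 38.1 × 0.1769 = 6.739 Ω.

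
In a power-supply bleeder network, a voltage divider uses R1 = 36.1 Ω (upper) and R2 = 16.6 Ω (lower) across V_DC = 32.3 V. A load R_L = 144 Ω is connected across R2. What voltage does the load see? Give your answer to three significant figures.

V_out ≈ 9.43 V

The load sits in parallel with R2, giving an effective lower resistance R2' = R2·R_L/(R2+R_L) = 14.88 Ω.
Then V_out = V_DC · R2'/(R1 + R2') = 32.3 × 14.88/50.98 = 9.430 V.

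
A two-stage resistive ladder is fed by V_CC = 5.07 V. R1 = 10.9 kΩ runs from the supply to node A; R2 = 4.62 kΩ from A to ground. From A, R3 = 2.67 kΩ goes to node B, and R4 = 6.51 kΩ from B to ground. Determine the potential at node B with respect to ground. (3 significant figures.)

V_B ≈ 0.791 V

Looking into the second stage from A: R3 + R4 = 9.180 kΩ appears in parallel with R2.
Effective lower resistance at A: R2 ‖ 9.180 = 3.073 kΩ.
First divider: V_A = V_CC · 3.073/(10.9 + 3.073) = 1.115 V.
Then the unloaded second divider: V_B = V_A × R4/(R3+R4) = 1.115 × 0.7092 = 0.7908 V.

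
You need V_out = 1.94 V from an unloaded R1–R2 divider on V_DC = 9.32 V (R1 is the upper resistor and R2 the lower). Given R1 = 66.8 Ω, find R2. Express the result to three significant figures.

Required fraction k = V_out/V_DC = 0.2082.
So R2 = R1 · V_out/(V_DC − V_out) = 66.8 × 1.94/(9.32 − 1.94) = 66.8 × 0.2629 = 17.56 Ω.

R2 ≈ 17.6 Ω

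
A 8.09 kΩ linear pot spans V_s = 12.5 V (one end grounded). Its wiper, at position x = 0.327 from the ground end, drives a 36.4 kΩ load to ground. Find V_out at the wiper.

V_out ≈ 3.90 V

Split the track: R_lower = x·R_p = 2.645 kΩ, R_upper = (1−x)·R_p = 5.445 kΩ.
R_L loads the lower segment: effective lower R = 2.466 kΩ.
V_out = 12.5 × 2.466/(5.445 + 2.466) = 3.897 V.
(Unloaded: V_out = x·V_s = 4.09 V.)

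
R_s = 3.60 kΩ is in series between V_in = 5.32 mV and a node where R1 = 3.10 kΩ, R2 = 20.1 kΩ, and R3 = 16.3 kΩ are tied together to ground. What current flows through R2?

Equivalent of the parallel group: R_p = 2.306 kΩ.
Node voltage V_A = V_in · R_p/(R_s + R_p) = 5.32 × 0.3904 = 2.077 mV.
I(R2) = V_A / R2 = 2.077/20.1 = 0.1033 µA.

I ≈ 0.103 µA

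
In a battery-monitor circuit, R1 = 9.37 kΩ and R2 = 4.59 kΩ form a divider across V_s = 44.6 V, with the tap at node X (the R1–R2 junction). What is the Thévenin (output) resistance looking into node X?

Zeroing V_s shorts the top of R1 to ground, so R_th = R1 ‖ R2 = 3.081 kΩ.

R_th ≈ 3.08 kΩ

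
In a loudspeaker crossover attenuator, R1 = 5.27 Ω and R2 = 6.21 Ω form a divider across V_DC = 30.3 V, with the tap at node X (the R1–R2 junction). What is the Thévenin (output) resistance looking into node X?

R_th ≈ 2.85 Ω

Zeroing V_DC shorts the top of R1 to ground, so R_th = R1 ‖ R2 = 2.851 Ω.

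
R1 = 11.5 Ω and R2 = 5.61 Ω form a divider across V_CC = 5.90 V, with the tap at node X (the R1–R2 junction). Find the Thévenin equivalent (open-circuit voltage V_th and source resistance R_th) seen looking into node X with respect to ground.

V_th ≈ 1.93 V, R_th ≈ 3.77 Ω

V_th is the unloaded tap voltage: V_CC · R2/(R1+R2) = 5.90 × 0.3279 = 1.934 V.
With V_CC suppressed (replaced by a short), R_th = R1 ‖ R2 = (11.50 × 5.61)/(11.50 + 5.61) = 3.771 Ω.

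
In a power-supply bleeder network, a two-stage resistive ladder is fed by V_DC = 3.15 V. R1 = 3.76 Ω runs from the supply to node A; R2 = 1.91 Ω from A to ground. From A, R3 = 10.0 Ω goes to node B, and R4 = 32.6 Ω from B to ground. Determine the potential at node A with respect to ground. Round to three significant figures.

V_A ≈ 1.03 V

Node A sees R2 in parallel with the series input of stage 2, R3 + R4 = 42.60 Ω.
R2 ‖ (R3+R4) = 1.828 Ω.
V_A = 3.15 × 1.828/(3.76 + 1.828) = 1.030 V.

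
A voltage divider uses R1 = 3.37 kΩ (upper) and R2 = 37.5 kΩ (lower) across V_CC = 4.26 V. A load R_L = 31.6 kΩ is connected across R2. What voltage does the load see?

R2 ‖ R_L = (37.5 × 31.6)/(37.5 + 31.6) = 17.15 kΩ.
Now apply the divider: V_out = 4.26 × 0.8358 = 3.560 V.
(Unloaded it would be 3.91 V; the load pulls it down.)

V_out ≈ 3.56 V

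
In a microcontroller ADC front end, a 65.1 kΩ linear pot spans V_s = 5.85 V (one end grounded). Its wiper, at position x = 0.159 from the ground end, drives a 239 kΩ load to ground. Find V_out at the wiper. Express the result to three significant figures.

The pot divides into 54.75 kΩ above the wiper and 10.35 kΩ below.
R_L loads the lower segment: effective lower R = 9.921 kΩ.
Loaded-divider output: V_out = 5.85 × 0.1534 = 0.8975 V.
(Unloaded: V_out = x·V_s = 0.930 V.)

V_out ≈ 0.897 V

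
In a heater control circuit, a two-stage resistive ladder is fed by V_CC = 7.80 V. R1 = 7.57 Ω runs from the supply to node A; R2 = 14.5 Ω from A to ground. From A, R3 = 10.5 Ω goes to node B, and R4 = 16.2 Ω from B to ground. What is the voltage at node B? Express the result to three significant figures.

V_B ≈ 2.62 V

The second stage (R3 + R4 = 26.70 Ω) loads node A in parallel with R2.
Effective lower resistance at A: R2 ‖ 26.70 = 9.397 Ω.
V_A = 7.80 × 9.397/(7.57 + 9.397) = 4.320 V.
V_B = V_A × 0.6067 = 2.621 V.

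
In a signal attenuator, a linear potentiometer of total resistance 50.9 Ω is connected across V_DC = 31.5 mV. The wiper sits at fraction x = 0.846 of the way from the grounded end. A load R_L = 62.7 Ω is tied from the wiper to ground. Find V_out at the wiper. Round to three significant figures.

The pot divides into 7.839 Ω above the wiper and 43.06 Ω below.
Lower segment in parallel with the load: 43.06 ‖ 62.7 = 25.53 Ω.
Then V_out = V_DC · 25.53/(7.839 + 25.53) = 24.10 mV.

V_out ≈ 24.1 mV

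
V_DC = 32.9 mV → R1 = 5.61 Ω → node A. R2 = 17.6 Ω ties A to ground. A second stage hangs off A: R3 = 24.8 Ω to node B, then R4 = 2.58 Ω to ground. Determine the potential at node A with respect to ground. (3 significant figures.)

Looking into the second stage from A: R3 + R4 = 27.38 Ω appears in parallel with R2.
R2 ‖ (R3+R4) = 10.71 Ω.
First divider: V_A = V_DC · 10.71/(5.61 + 10.71) = 21.59 mV.

V_A ≈ 21.6 mV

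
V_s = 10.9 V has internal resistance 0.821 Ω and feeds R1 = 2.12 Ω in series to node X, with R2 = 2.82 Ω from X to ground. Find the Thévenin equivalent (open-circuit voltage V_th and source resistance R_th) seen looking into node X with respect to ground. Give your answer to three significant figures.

V_th ≈ 5.34 V, R_th ≈ 1.44 Ω

R1' = 0.821 + 2.12 = 2.941 Ω (source resistance + R1).
Open-circuit (no load on X): V_th = V_s · R2/(R1' + R2) = 10.9 × 2.82/(2.941 + 2.82) = 5.336 V.
Zeroing V_s shorts the top of R1' to ground, so R_th = R1' ‖ R2 = 1.440 Ω.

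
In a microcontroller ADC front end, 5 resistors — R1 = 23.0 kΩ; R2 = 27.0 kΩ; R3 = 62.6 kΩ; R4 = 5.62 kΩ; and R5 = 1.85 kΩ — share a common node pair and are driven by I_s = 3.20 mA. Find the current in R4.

ΣG = 1/23.0 + 1/27.0 + 1/62.6 + 1/5.62 + 1/1.85 = 0.8150.
R4 takes the fraction G_k/ΣG = 0.1779/0.8150 = 0.2183, so I = 3.20 × 0.2183 = 0.6987 mA.

I ≈ 0.699 mA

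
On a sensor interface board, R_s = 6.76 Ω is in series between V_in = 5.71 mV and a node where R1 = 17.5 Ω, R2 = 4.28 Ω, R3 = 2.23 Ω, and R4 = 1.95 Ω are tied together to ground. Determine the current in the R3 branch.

Equivalent of the parallel group: R_p = 0.7987 Ω.
Node voltage V_A = V_in · R_p/(R_s + R_p) = 5.71 × 0.1057 = 0.6034 mV.
I(R3) = V_A / R3 = 0.6034/2.23 = 0.2706 mA.
(Check via current divider: I_total = 0.7554 mA; share G_k/ΣG = 0.3582 → same result.)

I ≈ 0.271 mA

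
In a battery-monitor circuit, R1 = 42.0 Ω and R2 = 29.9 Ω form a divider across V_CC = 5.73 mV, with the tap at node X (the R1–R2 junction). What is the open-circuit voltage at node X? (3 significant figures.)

Open-circuit (no load on X): V_th = V_CC · R2/(R1 + R2) = 5.73 × 29.9/(42.00 + 29.9) = 2.383 mV.

V_th ≈ 2.38 mV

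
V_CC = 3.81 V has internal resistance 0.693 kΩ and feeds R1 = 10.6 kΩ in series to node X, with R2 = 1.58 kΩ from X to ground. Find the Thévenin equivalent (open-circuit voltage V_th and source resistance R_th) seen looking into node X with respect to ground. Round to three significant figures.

R1' = 0.693 + 10.6 = 11.29 kΩ (source resistance + R1).
With X open, the divider is unloaded: V_th = 3.81 × 1.58/12.87 = 0.4676 V.
With V_CC suppressed (replaced by a short), R_th = R1' ‖ R2 = (11.29 × 1.58)/(11.29 + 1.58) = 1.386 kΩ.

V_th ≈ 0.468 V, R_th ≈ 1.39 kΩ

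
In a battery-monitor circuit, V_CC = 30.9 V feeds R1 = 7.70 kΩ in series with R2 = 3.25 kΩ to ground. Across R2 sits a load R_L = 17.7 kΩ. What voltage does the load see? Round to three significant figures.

V_out ≈ 8.12 V

R2 ‖ R_L = (3.25 × 17.7)/(3.25 + 17.7) = 2.746 kΩ.
Then V_out = V_CC · R2'/(R1 + R2') = 30.9 × 2.746/10.45 = 8.122 V.
(Unloaded it would be 9.17 V; the load pulls it down.)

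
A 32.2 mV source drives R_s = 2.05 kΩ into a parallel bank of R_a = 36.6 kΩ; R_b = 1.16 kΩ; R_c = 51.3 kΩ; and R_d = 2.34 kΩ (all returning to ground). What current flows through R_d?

Combine the parallel branches: R_p = (1/36.6 + 1/1.16 + 1/51.3 + 1/2.34)⁻¹ = 0.7484 kΩ.
V_A = 32.2 × 0.7484/2.798 = 8.611 mV.
Branch current I = V_A/R_d = 8.611/2.34 = 3.680 µA.

I ≈ 3.68 µA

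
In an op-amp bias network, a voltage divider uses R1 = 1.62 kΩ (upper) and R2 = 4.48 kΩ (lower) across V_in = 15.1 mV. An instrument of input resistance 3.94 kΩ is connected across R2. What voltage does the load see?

R2 ‖ R_L = (4.48 × 3.94)/(4.48 + 3.94) = 2.096 kΩ.
Then V_out = V_in · R2'/(R1 + R2') = 15.1 × 2.096/3.716 = 8.518 mV.

V_out ≈ 8.52 mV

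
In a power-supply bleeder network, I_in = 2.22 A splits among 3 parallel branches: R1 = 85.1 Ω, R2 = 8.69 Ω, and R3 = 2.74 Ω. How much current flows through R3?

Conductances: ΣG = 1/85.1 + 1/8.69 + 1/2.74 = 0.4918 (1/Ω).
By the current-divider rule, I = I_in · G_k/ΣG = 2.22 × 0.7421 = 1.647 A.

I ≈ 1.65 A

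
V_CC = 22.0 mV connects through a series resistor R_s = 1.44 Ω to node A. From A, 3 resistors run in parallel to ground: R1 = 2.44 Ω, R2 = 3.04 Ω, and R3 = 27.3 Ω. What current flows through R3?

Equivalent of the parallel group: R_p = 1.290 Ω.
V_A by voltage divider: V_A = 22.0 × 1.290/(1.44 + 1.290) = 10.39 mV.
I(R3) = V_A / R3 = 10.39/27.3 = 0.3807 mA.
(Equivalently: I_total = 8.060 mA, then current-divider fraction G_k/ΣG = 0.04724.)

I ≈ 0.381 mA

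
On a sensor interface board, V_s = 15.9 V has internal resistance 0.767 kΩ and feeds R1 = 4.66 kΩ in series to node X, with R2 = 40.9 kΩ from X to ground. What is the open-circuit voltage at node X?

R1' = 0.767 + 4.66 = 5.427 kΩ (source resistance + R1).
V_th is the unloaded tap voltage: V_s · R2/(R1'+R2) = 15.9 × 0.8829 = 14.04 V.

V_th ≈ 14.0 V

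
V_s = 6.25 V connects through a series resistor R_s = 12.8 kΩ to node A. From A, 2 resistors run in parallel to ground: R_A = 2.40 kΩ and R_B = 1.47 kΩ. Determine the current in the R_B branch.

I ≈ 0.283 mA

Combine the parallel branches: R_p = (1/2.40 + 1/1.47)⁻¹ = 0.9116 kΩ.
V_A by voltage divider: V_A = 6.25 × 0.9116/(12.8 + 0.9116) = 0.4155 V.
Branch current I = V_A/R_B = 0.4155/1.47 = 0.2827 mA.
(Check via current divider: I_total = 0.4558 mA; share G_k/ΣG = 0.6202 → same result.)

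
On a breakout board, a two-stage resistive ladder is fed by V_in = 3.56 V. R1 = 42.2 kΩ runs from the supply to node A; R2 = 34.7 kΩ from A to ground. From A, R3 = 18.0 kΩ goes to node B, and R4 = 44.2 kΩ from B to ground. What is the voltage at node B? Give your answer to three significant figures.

Looking into the second stage from A: R3 + R4 = 62.20 kΩ appears in parallel with R2.
Effective lower resistance at A: R2 ‖ 62.20 = 22.27 kΩ.
So V_A = 3.56 × 0.3455 = 1.230 V.
V_B = V_A × 0.7106 = 0.8740 V.

V_B ≈ 0.874 V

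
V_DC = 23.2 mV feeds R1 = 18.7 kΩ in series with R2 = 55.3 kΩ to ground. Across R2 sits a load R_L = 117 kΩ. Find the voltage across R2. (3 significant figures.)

V_out ≈ 15.5 mV

First combine the lower leg with the load: R2 ‖ R_L = 37.55 kΩ.
Now apply the divider: V_out = 23.2 × 0.6676 = 15.49 mV.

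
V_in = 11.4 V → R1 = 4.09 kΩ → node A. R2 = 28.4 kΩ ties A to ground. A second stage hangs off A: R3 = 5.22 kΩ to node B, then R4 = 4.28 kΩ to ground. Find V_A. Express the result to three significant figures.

Looking into the second stage from A: R3 + R4 = 9.500 kΩ appears in parallel with R2.
Effective lower resistance at A: R2 ‖ 9.500 = 7.119 kΩ.
First divider: V_A = V_in · 7.119/(4.09 + 7.119) = 7.240 V.

V_A ≈ 7.24 V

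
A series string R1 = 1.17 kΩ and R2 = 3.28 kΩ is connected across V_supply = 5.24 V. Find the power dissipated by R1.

Series current I = V_supply/ΣR = 5.24/4.450 = 1.178 mA.
P = I²R = 1.387 × 1.17 = 1.622 mW.

P ≈ 1.62 mW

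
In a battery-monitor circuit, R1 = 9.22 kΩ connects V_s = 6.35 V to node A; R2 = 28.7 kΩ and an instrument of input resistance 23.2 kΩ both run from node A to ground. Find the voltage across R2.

First combine the lower leg with the load: R2 ‖ R_L = 12.83 kΩ.
Now apply the divider: V_out = 6.35 × 0.5818 = 3.695 V.

V_out ≈ 3.69 V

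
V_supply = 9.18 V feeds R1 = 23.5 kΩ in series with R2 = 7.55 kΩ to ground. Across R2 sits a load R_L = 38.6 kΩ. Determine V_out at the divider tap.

V_out ≈ 1.94 V

The load sits in parallel with R2, giving an effective lower resistance R2' = R2·R_L/(R2+R_L) = 6.315 kΩ.
Now apply the divider: V_out = 9.18 × 0.2118 = 1.944 V.
(Unloaded it would be 2.23 V; the load pulls it down.)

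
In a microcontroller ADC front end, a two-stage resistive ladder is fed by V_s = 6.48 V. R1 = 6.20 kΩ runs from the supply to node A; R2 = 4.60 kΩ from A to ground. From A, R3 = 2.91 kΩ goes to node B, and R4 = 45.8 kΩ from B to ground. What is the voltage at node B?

V_B ≈ 2.46 V

Looking into the second stage from A: R3 + R4 = 48.71 kΩ appears in parallel with R2.
R2 ‖ (R3+R4) = 4.203 kΩ.
V_A = 6.48 × 4.203/(6.20 + 4.203) = 2.618 V.
Then the unloaded second divider: V_B = V_A × R4/(R3+R4) = 2.618 × 0.9403 = 2.462 V.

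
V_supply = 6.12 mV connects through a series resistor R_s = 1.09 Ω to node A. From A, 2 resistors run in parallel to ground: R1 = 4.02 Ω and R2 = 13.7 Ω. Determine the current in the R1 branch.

I ≈ 1.13 mA

Parallel bank: R_p = 1/(1/4.02 + 1/13.7) = 3.108 Ω.
V_A by voltage divider: V_A = 6.12 × 3.108/(1.09 + 3.108) = 4.531 mV.
I(R1) = V_A / R1 = 4.531/4.02 = 1.127 mA.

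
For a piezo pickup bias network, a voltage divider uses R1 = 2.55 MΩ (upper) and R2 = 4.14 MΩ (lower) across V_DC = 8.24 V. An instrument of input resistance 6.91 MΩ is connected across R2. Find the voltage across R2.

V_out ≈ 4.15 V

First combine the lower leg with the load: R2 ‖ R_L = 2.589 MΩ.
Now apply the divider: V_out = 8.24 × 0.5038 = 4.151 V.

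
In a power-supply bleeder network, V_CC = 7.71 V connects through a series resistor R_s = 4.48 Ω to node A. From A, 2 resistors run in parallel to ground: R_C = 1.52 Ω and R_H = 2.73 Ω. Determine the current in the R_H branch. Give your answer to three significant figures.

Parallel bank: R_p = 1/(1/1.52 + 1/2.73) = 0.9764 Ω.
Node voltage V_A = V_CC · R_p/(R_s + R_p) = 7.71 × 0.1789 = 1.380 V.
I(R_H) = V_A / R_H = 1.380/2.73 = 0.5054 A.

I ≈ 0.505 A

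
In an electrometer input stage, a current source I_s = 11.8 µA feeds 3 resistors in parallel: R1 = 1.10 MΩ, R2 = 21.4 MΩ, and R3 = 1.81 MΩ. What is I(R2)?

I ≈ 0.366 µA

Total conductance ΣG = 1/1.10 + 1/21.4 + 1/1.81 = 1.508 (units of 1/MΩ).
By the current-divider rule, I = I_s · G_k/ΣG = 11.8 × 0.03098 = 0.3656 µA.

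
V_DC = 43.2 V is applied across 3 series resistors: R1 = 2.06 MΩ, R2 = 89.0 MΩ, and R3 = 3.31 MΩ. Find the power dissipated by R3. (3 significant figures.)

ΣR = 94.37 MΩ → I = 43.2/94.37 = 0.4578 µA.
P(R3) = I²·R3 = (0.4578)² × 3.31 = 0.6936 µW.

P ≈ 0.694 µW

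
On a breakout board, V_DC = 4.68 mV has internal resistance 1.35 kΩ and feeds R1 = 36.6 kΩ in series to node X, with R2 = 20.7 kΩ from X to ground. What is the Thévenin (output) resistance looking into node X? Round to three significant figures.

R_th ≈ 13.4 kΩ

R1' = 1.35 + 36.6 = 37.95 kΩ (source resistance + R1).
With V_DC suppressed (replaced by a short), R_th = R1' ‖ R2 = (37.95 × 20.7)/(37.95 + 20.7) = 13.39 kΩ.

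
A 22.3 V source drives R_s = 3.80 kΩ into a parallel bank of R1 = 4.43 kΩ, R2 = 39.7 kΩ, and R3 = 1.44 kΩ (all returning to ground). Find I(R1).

Equivalent of the parallel group: R_p = 1.058 kΩ.
V_A = 22.3 × 1.058/4.858 = 4.856 V.
I(R1) = V_A / R1 = 4.856/4.43 = 1.096 mA.

I ≈ 1.10 mA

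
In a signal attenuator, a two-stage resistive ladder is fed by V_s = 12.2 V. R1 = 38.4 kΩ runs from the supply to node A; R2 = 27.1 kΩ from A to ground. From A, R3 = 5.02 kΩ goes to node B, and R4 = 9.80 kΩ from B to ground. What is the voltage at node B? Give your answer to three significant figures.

V_B ≈ 1.61 V

Node A sees R2 in parallel with the series input of stage 2, R3 + R4 = 14.82 kΩ.
Effective lower resistance at A: R2 ‖ 14.82 = 9.581 kΩ.
First divider: V_A = V_s · 9.581/(38.4 + 9.581) = 2.436 V.
Stage 2 is unloaded, so V_B = V_A · R4/(R3+R4) = 2.436 × 9.80/14.82 = 1.611 V.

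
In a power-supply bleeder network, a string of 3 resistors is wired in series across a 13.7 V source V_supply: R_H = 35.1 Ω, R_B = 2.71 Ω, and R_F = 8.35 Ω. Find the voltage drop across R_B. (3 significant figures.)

ΣR = 35.1 + 2.71 + 8.35 = 46.16 Ω.
By the voltage-divider rule, V = 13.7 × 2.710/46.16 = 0.8043 V.

V ≈ 0.804 V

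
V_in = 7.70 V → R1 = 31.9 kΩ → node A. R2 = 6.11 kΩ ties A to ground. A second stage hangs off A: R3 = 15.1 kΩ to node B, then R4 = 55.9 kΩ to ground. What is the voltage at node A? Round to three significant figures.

The second stage (R3 + R4 = 71.00 kΩ) loads node A in parallel with R2.
Effective lower resistance at A: R2 ‖ 71.00 = 5.626 kΩ.
So V_A = 7.70 × 0.1499 = 1.154 V.

V_A ≈ 1.15 V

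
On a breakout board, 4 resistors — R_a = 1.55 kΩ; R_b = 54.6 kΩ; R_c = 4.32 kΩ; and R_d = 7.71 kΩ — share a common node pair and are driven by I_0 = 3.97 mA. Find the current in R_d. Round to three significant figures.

I ≈ 0.503 mA

ΣG = 1/1.55 + 1/54.6 + 1/4.32 + 1/7.71 = 1.025.
By the current-divider rule, I = I_0 · G_k/ΣG = 3.97 × 0.1266 = 0.5025 mA.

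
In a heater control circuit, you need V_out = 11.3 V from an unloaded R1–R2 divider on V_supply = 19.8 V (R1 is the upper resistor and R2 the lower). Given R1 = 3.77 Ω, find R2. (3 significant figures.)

The divider ratio is R2/(R1+R2) = 11.3/19.8 = 0.5707.
So R2 = R1 · V_out/(V_supply − V_out) = 3.77 × 11.3/(19.8 − 11.3) = 3.77 × 1.329 = 5.012 Ω.

R2 ≈ 5.01 Ω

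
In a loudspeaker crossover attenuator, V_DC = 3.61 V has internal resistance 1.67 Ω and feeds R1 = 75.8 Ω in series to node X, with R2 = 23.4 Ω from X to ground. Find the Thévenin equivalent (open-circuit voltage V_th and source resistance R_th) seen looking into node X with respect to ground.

R1' = 1.67 + 75.8 = 77.47 Ω (source resistance + R1).
Open-circuit (no load on X): V_th = V_DC · R2/(R1' + R2) = 3.61 × 23.4/(77.47 + 23.4) = 0.8375 V.
Zeroing V_DC shorts the top of R1' to ground, so R_th = R1' ‖ R2 = 17.97 Ω.

V_th ≈ 0.837 V, R_th ≈ 18.0 Ω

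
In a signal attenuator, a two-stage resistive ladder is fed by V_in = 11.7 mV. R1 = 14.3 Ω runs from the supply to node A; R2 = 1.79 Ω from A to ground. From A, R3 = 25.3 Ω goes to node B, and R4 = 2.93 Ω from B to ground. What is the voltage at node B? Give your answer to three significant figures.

V_B ≈ 0.128 mV

Looking into the second stage from A: R3 + R4 = 28.23 Ω appears in parallel with R2.
R2 ‖ (R3+R4) = 1.683 Ω.
First divider: V_A = V_in · 1.683/(14.3 + 1.683) = 1.232 mV.
Then the unloaded second divider: V_B = V_A × R4/(R3+R4) = 1.232 × 0.1038 = 0.1279 mV.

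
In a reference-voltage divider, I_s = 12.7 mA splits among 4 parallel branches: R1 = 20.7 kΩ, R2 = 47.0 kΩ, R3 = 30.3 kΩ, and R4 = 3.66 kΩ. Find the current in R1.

ΣG = 1/20.7 + 1/47.0 + 1/30.3 + 1/3.66 = 0.3758.
R1 takes the fraction G_k/ΣG = 0.04831/0.3758 = 0.1285, so I = 12.7 × 0.1285 = 1.633 mA.

I ≈ 1.63 mA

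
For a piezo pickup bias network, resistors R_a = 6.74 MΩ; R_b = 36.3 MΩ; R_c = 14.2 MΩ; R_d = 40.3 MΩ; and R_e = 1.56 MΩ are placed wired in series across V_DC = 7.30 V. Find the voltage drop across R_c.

V ≈ 1.05 V

ΣR = 6.74 + 36.3 + 14.2 + 40.3 + 1.56 = 99.10 MΩ.
V = V_DC · R/ΣR = 7.30 × 0.1433 = 1.046 V.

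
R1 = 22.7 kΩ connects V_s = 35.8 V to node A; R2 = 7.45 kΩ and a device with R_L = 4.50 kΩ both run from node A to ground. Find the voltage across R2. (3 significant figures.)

The load sits in parallel with R2, giving an effective lower resistance R2' = R2·R_L/(R2+R_L) = 2.805 kΩ.
Voltage divider with the loaded lower leg: V_out = 35.8 × 2.805/(22.7 + 2.805) = 35.8 × 0.1100 = 3.938 V.
(Unloaded it would be 8.85 V; the load pulls it down.)

V_out ≈ 3.94 V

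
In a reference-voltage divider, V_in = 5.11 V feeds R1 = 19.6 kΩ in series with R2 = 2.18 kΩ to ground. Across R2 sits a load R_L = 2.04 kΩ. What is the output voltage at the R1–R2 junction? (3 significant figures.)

The load sits in parallel with R2, giving an effective lower resistance R2' = R2·R_L/(R2+R_L) = 1.054 kΩ.
Now apply the divider: V_out = 5.11 × 0.05102 = 0.2607 V.
(Unloaded it would be 0.511 V; the load pulls it down.)

V_out ≈ 0.261 V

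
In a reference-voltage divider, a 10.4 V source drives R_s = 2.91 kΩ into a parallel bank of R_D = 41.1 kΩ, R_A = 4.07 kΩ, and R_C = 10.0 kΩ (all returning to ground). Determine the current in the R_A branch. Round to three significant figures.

Parallel bank: R_p = 1/(1/41.1 + 1/4.07 + 1/10.0) = 2.702 kΩ.
V_A = 10.4 × 2.702/5.612 = 5.008 V.
I(R_A) = V_A / R_A = 5.008/4.07 = 1.230 mA.

I ≈ 1.23 mA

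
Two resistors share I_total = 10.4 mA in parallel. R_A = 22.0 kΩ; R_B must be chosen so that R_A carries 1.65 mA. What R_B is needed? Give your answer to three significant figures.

In a two-way split, I_A/I_total = R_B/(R_A + R_B).
With f = 0.1587, R_B = R_A · f/(1−f) = 22.0 × 0.1886 = 4.149 kΩ.

R_B ≈ 4.15 kΩ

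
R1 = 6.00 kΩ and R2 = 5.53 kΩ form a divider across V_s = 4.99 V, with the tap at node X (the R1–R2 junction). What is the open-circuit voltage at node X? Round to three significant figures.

V_th ≈ 2.39 V

Open-circuit (no load on X): V_th = V_s · R2/(R1 + R2) = 4.99 × 5.53/(6.000 + 5.53) = 2.393 V.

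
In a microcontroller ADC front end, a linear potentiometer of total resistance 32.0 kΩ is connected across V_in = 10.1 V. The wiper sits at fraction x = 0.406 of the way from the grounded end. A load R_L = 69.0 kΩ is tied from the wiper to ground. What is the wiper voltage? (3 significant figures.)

V_out ≈ 3.69 V

The pot divides into 19.01 kΩ above the wiper and 12.99 kΩ below.
(x·R_p) ‖ R_L = 10.93 kΩ.
V_out = 10.1 × 10.93/(19.01 + 10.93) = 3.688 V.
(Unloaded: V_out = x·V_in = 4.10 V.)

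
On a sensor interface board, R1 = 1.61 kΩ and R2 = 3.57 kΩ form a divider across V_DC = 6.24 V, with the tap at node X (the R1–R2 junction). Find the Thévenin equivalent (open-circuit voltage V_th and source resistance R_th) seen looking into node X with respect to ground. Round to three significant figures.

V_th ≈ 4.30 V, R_th ≈ 1.11 kΩ

Open-circuit (no load on X): V_th = V_DC · R2/(R1 + R2) = 6.24 × 3.57/(1.610 + 3.57) = 4.301 V.
Looking into X with the source shorted: R_th = R1·R2/(R1+R2) = 1.610 × 3.57/5.180 = 1.110 kΩ.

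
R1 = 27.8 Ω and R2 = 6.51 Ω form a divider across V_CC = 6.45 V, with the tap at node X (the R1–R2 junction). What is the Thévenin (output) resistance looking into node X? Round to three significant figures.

R_th ≈ 5.27 Ω

With V_CC suppressed (replaced by a short), R_th = R1 ‖ R2 = (27.80 × 6.51)/(27.80 + 6.51) = 5.275 Ω.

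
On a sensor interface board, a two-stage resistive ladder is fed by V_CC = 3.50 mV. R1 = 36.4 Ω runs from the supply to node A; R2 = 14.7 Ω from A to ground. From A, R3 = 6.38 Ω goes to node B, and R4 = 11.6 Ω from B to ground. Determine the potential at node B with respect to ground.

V_B ≈ 0.411 mV

The second stage (R3 + R4 = 17.98 Ω) loads node A in parallel with R2.
R2 ‖ (R3+R4) = 8.088 Ω.
V_A = 3.50 × 8.088/(36.4 + 8.088) = 0.6363 mV.
Then the unloaded second divider: V_B = V_A × R4/(R3+R4) = 0.6363 × 0.6452 = 0.4105 mV.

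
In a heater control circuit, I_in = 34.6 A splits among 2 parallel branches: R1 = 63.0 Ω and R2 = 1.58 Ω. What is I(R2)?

I ≈ 33.8 A

With just two branches, the current splits inversely with resistance.
I(R2) = 34.6 × 63.0/(63.0 + 1.58) = 34.6 × 0.9755 = 33.75 A.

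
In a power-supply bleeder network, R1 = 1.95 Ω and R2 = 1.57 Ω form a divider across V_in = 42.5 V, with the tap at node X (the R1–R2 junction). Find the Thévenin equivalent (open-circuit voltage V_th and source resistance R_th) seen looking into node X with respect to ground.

With X open, the divider is unloaded: V_th = 42.5 × 1.57/3.520 = 18.96 V.
Zeroing V_in shorts the top of R1 to ground, so R_th = R1 ‖ R2 = 0.8697 Ω.

V_th ≈ 19.0 V, R_th ≈ 0.870 Ω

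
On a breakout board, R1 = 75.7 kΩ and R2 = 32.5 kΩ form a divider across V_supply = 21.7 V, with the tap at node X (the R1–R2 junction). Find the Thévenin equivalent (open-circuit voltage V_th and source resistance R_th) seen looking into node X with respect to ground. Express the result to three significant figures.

Open-circuit (no load on X): V_th = V_supply · R2/(R1 + R2) = 21.7 × 32.5/(75.70 + 32.5) = 6.518 V.
Looking into X with the source shorted: R_th = R1·R2/(R1+R2) = 75.70 × 32.5/108.2 = 22.74 kΩ.

V_th ≈ 6.52 V, R_th ≈ 22.7 kΩ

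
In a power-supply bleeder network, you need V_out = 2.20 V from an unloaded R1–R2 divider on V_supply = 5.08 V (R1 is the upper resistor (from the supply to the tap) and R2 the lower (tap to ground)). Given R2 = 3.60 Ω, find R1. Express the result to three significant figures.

R1 ≈ 4.71 Ω

Required fraction k = V_out/V_supply = 0.4331.
R1 = R2·(1/k − 1) = 3.60 × 1.309 = 4.713 Ω.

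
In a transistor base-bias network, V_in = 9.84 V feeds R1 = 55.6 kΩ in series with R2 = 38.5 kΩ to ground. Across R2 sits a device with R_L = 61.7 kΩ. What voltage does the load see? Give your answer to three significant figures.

First combine the lower leg with the load: R2 ‖ R_L = 23.71 kΩ.
Then V_out = V_in · R2'/(R1 + R2') = 9.84 × 23.71/79.31 = 2.941 V.

V_out ≈ 2.94 V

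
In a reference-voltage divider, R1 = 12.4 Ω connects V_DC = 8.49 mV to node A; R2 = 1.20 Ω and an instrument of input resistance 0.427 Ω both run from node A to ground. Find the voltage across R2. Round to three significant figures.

V_out ≈ 0.210 mV

The load sits in parallel with R2, giving an effective lower resistance R2' = R2·R_L/(R2+R_L) = 0.3149 Ω.
Then V_out = V_DC · R2'/(R1 + R2') = 8.49 × 0.3149/12.71 = 0.2103 mV.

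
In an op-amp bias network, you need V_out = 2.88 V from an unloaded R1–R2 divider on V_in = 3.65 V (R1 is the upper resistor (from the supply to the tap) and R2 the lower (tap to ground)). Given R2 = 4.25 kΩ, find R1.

R1 ≈ 1.14 kΩ

Required fraction k = V_out/V_in = 0.7890.
R1 = R2·(1/k − 1) = 4.25 × 0.2674 = 1.136 kΩ.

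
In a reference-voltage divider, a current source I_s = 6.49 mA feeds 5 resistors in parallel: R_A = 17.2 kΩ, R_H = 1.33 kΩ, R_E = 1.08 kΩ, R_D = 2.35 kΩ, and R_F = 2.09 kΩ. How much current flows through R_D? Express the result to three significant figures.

I ≈ 1.05 mA

Conductances: ΣG = 1/17.2 + 1/1.33 + 1/1.08 + 1/2.35 + 1/2.09 = 2.640 (1/kΩ).
R_D takes the fraction G_k/ΣG = 0.4255/2.640 = 0.1612, so I = 6.49 × 0.1612 = 1.046 mA.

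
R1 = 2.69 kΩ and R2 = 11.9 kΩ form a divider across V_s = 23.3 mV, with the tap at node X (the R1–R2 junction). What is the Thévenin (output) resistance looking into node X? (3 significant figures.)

R_th ≈ 2.19 kΩ

Looking into X with the source shorted: R_th = R1·R2/(R1+R2) = 2.690 × 11.9/14.59 = 2.194 kΩ.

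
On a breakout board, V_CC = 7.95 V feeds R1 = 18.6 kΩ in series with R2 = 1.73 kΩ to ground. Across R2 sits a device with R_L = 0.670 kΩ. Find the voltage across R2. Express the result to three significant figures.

V_out ≈ 0.201 V

First combine the lower leg with the load: R2 ‖ R_L = 0.4830 kΩ.
Voltage divider with the loaded lower leg: V_out = 7.95 × 0.4830/(18.6 + 0.4830) = 7.95 × 0.02531 = 0.2012 V.
(Unloaded it would be 0.677 V; the load pulls it down.)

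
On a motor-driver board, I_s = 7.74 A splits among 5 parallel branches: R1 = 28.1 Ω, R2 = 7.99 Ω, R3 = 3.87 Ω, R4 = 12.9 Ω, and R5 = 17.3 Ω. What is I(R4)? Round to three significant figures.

I ≈ 1.08 A

ΣG = 1/28.1 + 1/7.99 + 1/3.87 + 1/12.9 + 1/17.3 = 0.5545.
R4 takes the fraction G_k/ΣG = 0.07752/0.5545 = 0.1398, so I = 7.74 × 0.1398 = 1.082 A.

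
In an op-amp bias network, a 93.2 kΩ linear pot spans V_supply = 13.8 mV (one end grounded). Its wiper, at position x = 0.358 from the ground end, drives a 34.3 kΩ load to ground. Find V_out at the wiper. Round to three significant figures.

V_out ≈ 3.04 mV

Split the track: R_lower = x·R_p = 33.37 kΩ, R_upper = (1−x)·R_p = 59.83 kΩ.
R_L loads the lower segment: effective lower R = 16.91 kΩ.
Then V_out = V_supply · 16.91/(59.83 + 16.91) = 3.041 mV.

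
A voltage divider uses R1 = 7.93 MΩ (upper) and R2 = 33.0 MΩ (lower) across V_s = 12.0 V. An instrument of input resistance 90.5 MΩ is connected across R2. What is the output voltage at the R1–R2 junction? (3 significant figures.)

V_out ≈ 9.04 V

First combine the lower leg with the load: R2 ‖ R_L = 24.18 MΩ.
Now apply the divider: V_out = 12.0 × 0.7531 = 9.037 V.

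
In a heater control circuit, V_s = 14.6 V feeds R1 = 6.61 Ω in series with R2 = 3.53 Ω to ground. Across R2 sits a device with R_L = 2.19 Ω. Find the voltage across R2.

V_out ≈ 2.48 V

R2 ‖ R_L = (3.53 × 2.19)/(3.53 + 2.19) = 1.352 Ω.
Now apply the divider: V_out = 14.6 × 0.1698 = 2.478 V.
(Unloaded it would be 5.08 V; the load pulls it down.)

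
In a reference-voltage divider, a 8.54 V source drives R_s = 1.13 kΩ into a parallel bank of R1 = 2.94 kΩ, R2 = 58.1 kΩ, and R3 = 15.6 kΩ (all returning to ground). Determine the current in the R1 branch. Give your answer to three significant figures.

Parallel bank: R_p = 1/(1/2.94 + 1/58.1 + 1/15.6) = 2.373 kΩ.
V_A = 8.54 × 2.373/3.503 = 5.785 V.
Branch current I = V_A/R1 = 5.785/2.94 = 1.968 mA.

I ≈ 1.97 mA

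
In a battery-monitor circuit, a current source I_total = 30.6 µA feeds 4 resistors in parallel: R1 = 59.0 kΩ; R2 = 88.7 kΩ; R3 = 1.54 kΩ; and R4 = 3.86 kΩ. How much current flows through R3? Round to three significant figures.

I ≈ 21.2 µA

Total conductance ΣG = 1/59.0 + 1/88.7 + 1/1.54 + 1/3.86 = 0.9366 (units of 1/kΩ).
By the current-divider rule, I = I_total · G_k/ΣG = 30.6 × 0.6933 = 21.21 µA.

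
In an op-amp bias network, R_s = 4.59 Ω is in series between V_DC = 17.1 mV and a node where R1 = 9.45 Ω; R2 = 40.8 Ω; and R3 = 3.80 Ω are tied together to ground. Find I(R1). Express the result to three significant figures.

Parallel bank: R_p = 1/(1/9.45 + 1/40.8 + 1/3.80) = 2.541 Ω.
Node voltage V_A = V_DC · R_p/(R_s + R_p) = 17.1 × 0.3564 = 6.094 mV.
I(R1) = V_A / R1 = 6.094/9.45 = 0.6449 mA.
(Equivalently: I_total = 2.398 mA, then current-divider fraction G_k/ΣG = 0.2689.)

I ≈ 0.645 mA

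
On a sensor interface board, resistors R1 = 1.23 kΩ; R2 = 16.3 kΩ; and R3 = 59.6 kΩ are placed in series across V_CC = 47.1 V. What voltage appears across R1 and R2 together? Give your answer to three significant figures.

V ≈ 10.7 V

Series total: ΣR = 1.23 + 16.3 + 59.6 = 77.13 kΩ.
R_{R1..R2} = 1.23 + 16.3 = 17.53 kΩ.
By the voltage-divider rule, V = 47.1 × 17.53/77.13 = 10.70 V.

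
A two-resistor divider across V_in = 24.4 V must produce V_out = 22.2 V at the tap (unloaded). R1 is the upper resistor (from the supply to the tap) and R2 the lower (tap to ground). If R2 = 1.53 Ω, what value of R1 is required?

R1 ≈ 0.152 Ω

The divider ratio is R2/(R1+R2) = 22.2/24.4 = 0.9098.
So R1 = R2 · (V_in/V_out − 1) = 1.53 × (24.4/22.2 − 1) = 1.53 × 0.09910 = 0.1516 Ω.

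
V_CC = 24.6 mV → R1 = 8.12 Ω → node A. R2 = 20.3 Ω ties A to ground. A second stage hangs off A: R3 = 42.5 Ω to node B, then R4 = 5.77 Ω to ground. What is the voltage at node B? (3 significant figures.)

V_B ≈ 1.88 mV

Node A sees R2 in parallel with the series input of stage 2, R3 + R4 = 48.27 Ω.
R2 ‖ (R3+R4) = 14.29 Ω.
First divider: V_A = V_CC · 14.29/(8.12 + 14.29) = 15.69 mV.
Then the unloaded second divider: V_B = V_A × R4/(R3+R4) = 15.69 × 0.1195 = 1.875 mV.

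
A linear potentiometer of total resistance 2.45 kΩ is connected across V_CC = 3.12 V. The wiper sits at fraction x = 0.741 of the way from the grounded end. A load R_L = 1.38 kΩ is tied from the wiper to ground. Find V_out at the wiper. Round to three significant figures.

The pot divides into 0.6346 kΩ above the wiper and 1.815 kΩ below.
(x·R_p) ‖ R_L = 0.7840 kΩ.
Then V_out = V_CC · 0.7840/(0.6346 + 0.7840) = 1.724 V.

V_out ≈ 1.72 V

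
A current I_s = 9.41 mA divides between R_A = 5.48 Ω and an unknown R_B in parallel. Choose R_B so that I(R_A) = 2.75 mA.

R_B ≈ 2.26 Ω

In a two-way split, I_A/I_s = R_B/(R_A + R_B).
2.75/9.41 = R_B/(R_A + R_B) → R_B = R_A · (0.2922)/(1 − 0.2922) = 5.48 × 0.4129 = 2.263 Ω.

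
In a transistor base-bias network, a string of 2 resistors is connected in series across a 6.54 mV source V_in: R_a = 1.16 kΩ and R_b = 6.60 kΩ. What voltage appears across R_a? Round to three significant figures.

V ≈ 0.978 mV

ΣR = 1.16 + 6.60 = 7.760 kΩ.
V = V_in · R/ΣR = 6.54 × 0.1495 = 0.9776 mV.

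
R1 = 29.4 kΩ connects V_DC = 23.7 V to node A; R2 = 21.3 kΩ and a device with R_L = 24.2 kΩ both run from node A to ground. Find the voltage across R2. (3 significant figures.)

R2 ‖ R_L = (21.3 × 24.2)/(21.3 + 24.2) = 11.33 kΩ.
Now apply the divider: V_out = 23.7 × 0.2782 = 6.592 V.

V_out ≈ 6.59 V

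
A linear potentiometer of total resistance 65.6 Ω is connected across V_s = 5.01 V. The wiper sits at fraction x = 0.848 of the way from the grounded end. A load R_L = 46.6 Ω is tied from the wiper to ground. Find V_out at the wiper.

V_out ≈ 3.60 V

Lower segment x·R_p = 55.63 Ω; upper segment (1−x)·R_p = 9.971 Ω.
(x·R_p) ‖ R_L = 25.36 Ω.
Then V_out = V_s · 25.36/(9.971 + 25.36) = 3.596 V.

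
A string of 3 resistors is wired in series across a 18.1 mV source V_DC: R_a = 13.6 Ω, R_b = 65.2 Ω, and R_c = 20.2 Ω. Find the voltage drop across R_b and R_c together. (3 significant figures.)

Series total: ΣR = 13.6 + 65.2 + 20.2 = 99.00 Ω.
R_{R_b..R_c} = 65.2 + 20.2 = 85.40 Ω.
By the voltage-divider rule, V = 18.1 × 85.40/99.00 = 15.61 mV.

V ≈ 15.6 mV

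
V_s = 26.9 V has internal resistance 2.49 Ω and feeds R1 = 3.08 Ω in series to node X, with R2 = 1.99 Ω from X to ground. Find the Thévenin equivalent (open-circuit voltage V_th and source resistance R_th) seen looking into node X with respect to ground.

R1' = 2.49 + 3.08 = 5.570 Ω (source resistance + R1).
With X open, the divider is unloaded: V_th = 26.9 × 1.99/7.560 = 7.081 V.
With V_s suppressed (replaced by a short), R_th = R1' ‖ R2 = (5.570 × 1.99)/(5.570 + 1.99) = 1.466 Ω.

V_th ≈ 7.08 V, R_th ≈ 1.47 Ω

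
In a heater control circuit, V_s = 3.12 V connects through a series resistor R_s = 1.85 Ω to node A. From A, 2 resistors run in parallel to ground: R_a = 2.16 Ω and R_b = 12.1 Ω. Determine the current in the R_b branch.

Combine the parallel branches: R_p = (1/2.16 + 1/12.1)⁻¹ = 1.833 Ω.
V_A by voltage divider: V_A = 3.12 × 1.833/(1.85 + 1.833) = 1.553 V.
I(R_b) = V_A / R_b = 1.553/12.1 = 0.1283 A.
(Equivalently: I_total = 0.8472 A, then current-divider fraction G_k/ΣG = 0.1515.)

I ≈ 0.128 A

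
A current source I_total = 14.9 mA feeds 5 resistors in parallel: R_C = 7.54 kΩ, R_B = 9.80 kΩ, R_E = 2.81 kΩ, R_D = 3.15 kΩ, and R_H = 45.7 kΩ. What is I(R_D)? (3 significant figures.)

Total conductance ΣG = 1/7.54 + 1/9.80 + 1/2.81 + 1/3.15 + 1/45.7 = 0.9299 (units of 1/kΩ).
R_D takes the fraction G_k/ΣG = 0.3175/0.9299 = 0.3414, so I = 14.9 × 0.3414 = 5.087 mA.

I ≈ 5.09 mA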